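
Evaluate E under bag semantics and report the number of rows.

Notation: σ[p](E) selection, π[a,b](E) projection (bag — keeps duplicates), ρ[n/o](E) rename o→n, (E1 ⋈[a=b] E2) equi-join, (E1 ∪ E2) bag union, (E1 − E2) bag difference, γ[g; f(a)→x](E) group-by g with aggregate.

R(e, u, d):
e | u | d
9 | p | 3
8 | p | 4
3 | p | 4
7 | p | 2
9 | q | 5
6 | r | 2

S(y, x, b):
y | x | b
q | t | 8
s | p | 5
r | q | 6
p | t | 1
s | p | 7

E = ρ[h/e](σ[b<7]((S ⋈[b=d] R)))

Stepwise |·|:
  S → 5
  R → 6
  (S ⋈[b=d] R) → 1
  σ[b<7]((S ⋈[b=d] R)) → 1
  ρ[h/e](σ[b<7]((S ⋈[b=d] R))) → 1

|E| = 1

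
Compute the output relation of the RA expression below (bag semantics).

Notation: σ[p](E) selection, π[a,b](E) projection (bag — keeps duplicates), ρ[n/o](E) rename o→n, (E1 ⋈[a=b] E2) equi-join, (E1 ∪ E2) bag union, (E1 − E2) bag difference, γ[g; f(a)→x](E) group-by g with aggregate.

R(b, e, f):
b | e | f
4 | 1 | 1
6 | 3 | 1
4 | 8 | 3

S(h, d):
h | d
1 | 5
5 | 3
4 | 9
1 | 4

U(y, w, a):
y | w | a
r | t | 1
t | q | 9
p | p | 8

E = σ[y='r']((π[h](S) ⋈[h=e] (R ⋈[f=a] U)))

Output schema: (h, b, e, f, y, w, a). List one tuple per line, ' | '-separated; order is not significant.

Row counts bottom-up:
  S → 4
  π[h](S) → 4
  R → 3
  U → 3
  (R ⋈[f=a] U) → 2
  (π[h](S) ⋈[h=e] (R ⋈[f=a] U)) → 2
  σ[y='r']((π[h](S) ⋈[h=e] (R ⋈[f=a] U))) → 2

== RESULT ==
h | b | e | f | y | w | a
1 | 4 | 1 | 1 | r | t | 1
1 | 4 | 1 | 1 | r | t | 1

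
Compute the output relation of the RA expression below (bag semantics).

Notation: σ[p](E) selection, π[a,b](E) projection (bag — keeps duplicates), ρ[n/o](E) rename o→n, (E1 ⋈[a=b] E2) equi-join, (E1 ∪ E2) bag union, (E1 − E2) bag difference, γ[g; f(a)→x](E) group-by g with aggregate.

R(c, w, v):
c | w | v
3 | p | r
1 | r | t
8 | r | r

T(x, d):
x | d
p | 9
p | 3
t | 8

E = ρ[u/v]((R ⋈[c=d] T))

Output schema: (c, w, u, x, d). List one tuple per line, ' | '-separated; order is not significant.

Stepwise |·|:
  R → 3
  T → 3
  (R ⋈[c=d] T) → 2
  ρ[u/v]((R ⋈[c=d] T)) → 2

== RESULT ==
c | w | u | x | d
3 | p | r | p | 3
8 | r | r | t | 8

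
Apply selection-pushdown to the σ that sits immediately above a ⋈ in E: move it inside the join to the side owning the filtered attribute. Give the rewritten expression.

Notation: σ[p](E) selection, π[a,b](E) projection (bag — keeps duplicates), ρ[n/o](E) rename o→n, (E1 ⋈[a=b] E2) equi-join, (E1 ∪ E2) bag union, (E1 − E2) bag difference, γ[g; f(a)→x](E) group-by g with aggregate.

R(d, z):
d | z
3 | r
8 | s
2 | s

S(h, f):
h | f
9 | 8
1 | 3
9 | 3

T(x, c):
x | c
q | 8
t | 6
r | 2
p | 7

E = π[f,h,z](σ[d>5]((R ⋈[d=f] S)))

σ filters on d, owned by the left side.
E' = π[f,h,z]((σ[d>5](R) ⋈[d=f] S))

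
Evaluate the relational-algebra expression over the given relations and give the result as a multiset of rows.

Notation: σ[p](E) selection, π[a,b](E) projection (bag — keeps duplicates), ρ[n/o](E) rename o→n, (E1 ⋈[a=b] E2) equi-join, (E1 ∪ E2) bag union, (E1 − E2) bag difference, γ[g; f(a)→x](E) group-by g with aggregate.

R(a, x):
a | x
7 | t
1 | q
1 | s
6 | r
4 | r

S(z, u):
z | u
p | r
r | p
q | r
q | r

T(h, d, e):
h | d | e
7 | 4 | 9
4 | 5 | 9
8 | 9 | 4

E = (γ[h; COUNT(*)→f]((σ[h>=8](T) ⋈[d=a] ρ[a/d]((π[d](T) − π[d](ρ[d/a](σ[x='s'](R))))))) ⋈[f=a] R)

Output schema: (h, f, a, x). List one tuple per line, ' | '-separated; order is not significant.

Subexpression sizes:
  T → 3
  σ[h>=8](T) → 1
  T → 3
  π[d](T) → 3
  R → 5
  σ[x='s'](R) → 1
  ρ[d/a](σ[x='s'](R)) → 1
  π[d](ρ[d/a](σ[x='s'](R))) → 1
  (π[d](T) − π[d](ρ[d/a](σ[x='s'](R)))) → 3
  ρ[a/d]((π[d](T) − π[d](ρ[d/a](σ[x='s'](R))))) → 3
  (σ[h>=8](T) ⋈[d=a] ρ[a/d]((π[d](T) − π[d](ρ[d/a](σ[x='s'](R)))))) → 1
  γ[h; COUNT(*)→f]((σ[h>=8](T) ⋈[d=a] ρ[a/d]((π[d](T) − π[d](ρ[d/a](σ[x='s'](R))))))) → 1
  R → 5
  (γ[h; COUNT(*)→f]((σ[h>=8](T) ⋈[d=a] ρ[a/d]((π[d](T) − π[d](ρ[d/a](σ[x='s'](R))))))) ⋈[f=a] R) → 2

== RESULT ==
h | f | a | x
8 | 1 | 1 | q
8 | 1 | 1 | s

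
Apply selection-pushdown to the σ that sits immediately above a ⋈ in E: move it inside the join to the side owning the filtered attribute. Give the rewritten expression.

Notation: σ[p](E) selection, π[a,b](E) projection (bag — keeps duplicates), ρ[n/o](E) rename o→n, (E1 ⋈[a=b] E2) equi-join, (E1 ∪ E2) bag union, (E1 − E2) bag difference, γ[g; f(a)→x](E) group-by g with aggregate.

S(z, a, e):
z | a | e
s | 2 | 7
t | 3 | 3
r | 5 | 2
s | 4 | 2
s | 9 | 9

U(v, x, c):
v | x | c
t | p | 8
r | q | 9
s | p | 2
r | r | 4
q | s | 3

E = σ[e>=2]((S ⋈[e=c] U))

σ filters on e, owned by the left side.
E' = (σ[e>=2](S) ⋈[e=c] U)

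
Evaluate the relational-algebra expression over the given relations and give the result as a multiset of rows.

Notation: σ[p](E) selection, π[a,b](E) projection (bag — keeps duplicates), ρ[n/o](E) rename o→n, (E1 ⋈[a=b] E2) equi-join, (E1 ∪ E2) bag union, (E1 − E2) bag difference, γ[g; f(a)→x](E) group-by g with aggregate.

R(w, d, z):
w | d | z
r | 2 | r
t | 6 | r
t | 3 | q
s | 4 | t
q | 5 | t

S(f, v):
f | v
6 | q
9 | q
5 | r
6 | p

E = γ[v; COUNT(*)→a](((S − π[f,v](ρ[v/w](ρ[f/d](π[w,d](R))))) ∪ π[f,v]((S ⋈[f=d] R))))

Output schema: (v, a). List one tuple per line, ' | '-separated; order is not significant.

Subexpression sizes:
  S → 4
  R → 5
  π[w,d](R) → 5
  ρ[f/d](π[w,d](R)) → 5
  ρ[v/w](ρ[f/d](π[w,d](R))) → 5
  π[f,v](ρ[v/w](ρ[f/d](π[w,d](R)))) → 5
  (S − π[f,v](ρ[v/w](ρ[f/d](π[w,d](R))))) → 4
  S → 4
  R → 5
  (S ⋈[f=d] R) → 3
  π[f,v]((S ⋈[f=d] R)) → 3
  ((S − π[f,v](ρ[v/w](ρ[f/d](π[w,d](R))))) ∪ π[f,v]((S ⋈[f=d] R))) → 7
  γ[v; COUNT(*)→a](((S − π[f,v](ρ[v/w](ρ[f/d](π[w,d](R))))) ∪ π[f,v]((S ⋈[f=d] R)))) → 3

== RESULT ==
v | a
p | 2
q | 3
r | 2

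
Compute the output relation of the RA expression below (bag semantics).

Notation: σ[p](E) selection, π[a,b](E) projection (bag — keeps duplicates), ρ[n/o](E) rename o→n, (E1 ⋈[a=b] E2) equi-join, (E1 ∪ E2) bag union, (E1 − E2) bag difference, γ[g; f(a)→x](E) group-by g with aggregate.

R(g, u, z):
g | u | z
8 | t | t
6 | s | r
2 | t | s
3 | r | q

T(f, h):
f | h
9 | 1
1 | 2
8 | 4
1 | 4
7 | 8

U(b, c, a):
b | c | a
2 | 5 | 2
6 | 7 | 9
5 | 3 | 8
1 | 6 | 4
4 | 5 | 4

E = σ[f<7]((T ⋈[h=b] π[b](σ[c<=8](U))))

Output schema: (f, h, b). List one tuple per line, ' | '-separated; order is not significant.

Row counts bottom-up:
  T → 5
  U → 5
  σ[c<=8](U) → 5
  π[b](σ[c<=8](U)) → 5
  (T ⋈[h=b] π[b](σ[c<=8](U))) → 4
  σ[f<7]((T ⋈[h=b] π[b](σ[c<=8](U)))) → 2

== RESULT ==
f | h | b
1 | 2 | 2
1 | 4 | 4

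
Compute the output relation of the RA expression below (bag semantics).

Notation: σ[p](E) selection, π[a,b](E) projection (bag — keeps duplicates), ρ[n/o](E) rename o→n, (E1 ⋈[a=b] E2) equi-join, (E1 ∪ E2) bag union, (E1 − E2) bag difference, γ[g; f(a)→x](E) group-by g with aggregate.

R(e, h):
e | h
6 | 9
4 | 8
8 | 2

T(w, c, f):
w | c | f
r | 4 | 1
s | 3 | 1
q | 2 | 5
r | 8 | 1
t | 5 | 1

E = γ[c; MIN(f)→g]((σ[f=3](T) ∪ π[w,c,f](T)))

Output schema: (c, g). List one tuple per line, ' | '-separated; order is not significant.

Subexpression sizes:
  T → 5
  σ[f=3](T) → 0
  T → 5
  π[w,c,f](T) → 5
  (σ[f=3](T) ∪ π[w,c,f](T)) → 5
  γ[c; MIN(f)→g]((σ[f=3](T) ∪ π[w,c,f](T))) → 5

== RESULT ==
c | g
2 | 5
3 | 1
4 | 1
5 | 1
8 | 1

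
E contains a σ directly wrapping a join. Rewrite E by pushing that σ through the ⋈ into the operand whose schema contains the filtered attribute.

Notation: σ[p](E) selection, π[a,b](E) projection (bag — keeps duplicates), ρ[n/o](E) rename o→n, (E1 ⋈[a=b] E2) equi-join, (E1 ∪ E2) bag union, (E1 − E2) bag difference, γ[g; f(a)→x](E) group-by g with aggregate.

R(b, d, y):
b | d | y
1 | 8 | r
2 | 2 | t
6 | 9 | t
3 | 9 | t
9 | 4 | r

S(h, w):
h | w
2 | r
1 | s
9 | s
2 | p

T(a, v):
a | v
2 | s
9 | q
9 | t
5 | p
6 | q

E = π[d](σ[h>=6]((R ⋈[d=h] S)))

σ filters on h, owned by the right side.
E' = π[d]((R ⋈[d=h] σ[h>=6](S)))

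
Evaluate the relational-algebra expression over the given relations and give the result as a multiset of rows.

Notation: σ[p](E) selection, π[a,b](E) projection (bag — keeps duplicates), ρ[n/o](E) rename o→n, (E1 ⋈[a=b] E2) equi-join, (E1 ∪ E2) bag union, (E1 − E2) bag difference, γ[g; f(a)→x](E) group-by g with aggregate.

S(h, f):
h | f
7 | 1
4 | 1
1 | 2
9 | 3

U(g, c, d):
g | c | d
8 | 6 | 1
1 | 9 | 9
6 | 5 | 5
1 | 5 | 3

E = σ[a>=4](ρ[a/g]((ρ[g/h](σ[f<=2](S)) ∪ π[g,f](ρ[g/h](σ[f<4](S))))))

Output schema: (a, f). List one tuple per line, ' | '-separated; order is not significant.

Row counts bottom-up:
  S → 4
  σ[f<=2](S) → 3
  ρ[g/h](σ[f<=2](S)) → 3
  S → 4
  σ[f<4](S) → 4
  ρ[g/h](σ[f<4](S)) → 4
  π[g,f](ρ[g/h](σ[f<4](S))) → 4
  (ρ[g/h](σ[f<=2](S)) ∪ π[g,f](ρ[g/h](σ[f<4](S)))) → 7
  ρ[a/g]((ρ[g/h](σ[f<=2](S)) ∪ π[g,f](ρ[g/h](σ[f<4](S))))) → 7
  σ[a>=4](ρ[a/g]((ρ[g/h](σ[f<=2](S)) ∪ π[g,f](ρ[g/h](σ[f<4](S)))))) → 5

== RESULT ==
a | f
4 | 1
4 | 1
7 | 1
7 | 1
9 | 3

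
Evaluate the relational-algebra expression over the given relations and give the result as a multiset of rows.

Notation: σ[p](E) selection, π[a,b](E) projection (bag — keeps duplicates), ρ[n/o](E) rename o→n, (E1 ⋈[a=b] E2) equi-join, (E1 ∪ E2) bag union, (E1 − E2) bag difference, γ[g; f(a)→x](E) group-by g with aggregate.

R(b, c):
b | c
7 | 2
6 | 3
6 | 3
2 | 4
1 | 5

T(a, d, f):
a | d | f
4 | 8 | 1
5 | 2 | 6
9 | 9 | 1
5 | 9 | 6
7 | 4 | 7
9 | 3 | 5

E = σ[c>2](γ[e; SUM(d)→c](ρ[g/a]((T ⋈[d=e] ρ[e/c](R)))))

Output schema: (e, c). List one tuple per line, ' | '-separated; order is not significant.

Stepwise |·|:
  T → 6
  R → 5
  ρ[e/c](R) → 5
  (T ⋈[d=e] ρ[e/c](R)) → 4
  ρ[g/a]((T ⋈[d=e] ρ[e/c](R))) → 4
  γ[e; SUM(d)→c](ρ[g/a]((T ⋈[d=e] ρ[e/c](R)))) → 3
  σ[c>2](γ[e; SUM(d)→c](ρ[g/a]((T ⋈[d=e] ρ[e/c](R))))) → 2

== RESULT ==
e | c
3 | 6
4 | 4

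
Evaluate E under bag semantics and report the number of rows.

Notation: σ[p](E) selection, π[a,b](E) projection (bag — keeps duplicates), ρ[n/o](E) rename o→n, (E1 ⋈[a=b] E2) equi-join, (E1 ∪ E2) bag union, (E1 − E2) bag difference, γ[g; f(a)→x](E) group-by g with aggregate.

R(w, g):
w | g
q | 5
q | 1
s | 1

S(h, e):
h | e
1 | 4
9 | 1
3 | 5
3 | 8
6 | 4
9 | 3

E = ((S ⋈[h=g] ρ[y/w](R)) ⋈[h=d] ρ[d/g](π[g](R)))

Subexpression sizes:
  S → 6
  R → 3
  ρ[y/w](R) → 3
  (S ⋈[h=g] ρ[y/w](R)) → 2
  R → 3
  π[g](R) → 3
  ρ[d/g](π[g](R)) → 3
  ((S ⋈[h=g] ρ[y/w](R)) ⋈[h=d] ρ[d/g](π[g](R))) → 4

|E| = 4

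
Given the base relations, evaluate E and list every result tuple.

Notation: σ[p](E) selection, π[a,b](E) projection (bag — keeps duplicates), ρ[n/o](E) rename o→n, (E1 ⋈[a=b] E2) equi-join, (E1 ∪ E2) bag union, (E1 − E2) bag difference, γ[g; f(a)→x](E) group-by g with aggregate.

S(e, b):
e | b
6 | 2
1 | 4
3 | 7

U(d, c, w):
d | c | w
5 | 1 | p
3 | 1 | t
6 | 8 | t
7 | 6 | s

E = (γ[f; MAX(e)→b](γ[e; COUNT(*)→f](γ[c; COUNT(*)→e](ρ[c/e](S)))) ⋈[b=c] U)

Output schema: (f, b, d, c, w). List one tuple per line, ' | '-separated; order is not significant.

Row counts bottom-up:
  S → 3
  ρ[c/e](S) → 3
  γ[c; COUNT(*)→e](ρ[c/e](S)) → 3
  γ[e; COUNT(*)→f](γ[c; COUNT(*)→e](ρ[c/e](S))) → 1
  γ[f; MAX(e)→b](γ[e; COUNT(*)→f](γ[c; COUNT(*)→e](ρ[c/e](S)))) → 1
  U → 4
  (γ[f; MAX(e)→b](γ[e; COUNT(*)→f](γ[c; COUNT(*)→e](ρ[c/e](S)))) ⋈[b=c] U) → 2

== RESULT ==
f | b | d | c | w
3 | 1 | 3 | 1 | t
3 | 1 | 5 | 1 | p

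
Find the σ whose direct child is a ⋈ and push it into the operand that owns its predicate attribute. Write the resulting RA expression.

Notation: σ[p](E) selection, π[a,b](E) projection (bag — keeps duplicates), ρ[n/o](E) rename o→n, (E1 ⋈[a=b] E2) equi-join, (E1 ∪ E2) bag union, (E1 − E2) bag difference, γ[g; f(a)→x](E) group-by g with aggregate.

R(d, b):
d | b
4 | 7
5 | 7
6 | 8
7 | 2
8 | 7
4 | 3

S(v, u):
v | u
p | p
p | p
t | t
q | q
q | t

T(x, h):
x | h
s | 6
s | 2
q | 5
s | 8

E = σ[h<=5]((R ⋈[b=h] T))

σ filters on h, owned by the right side.
E' = (R ⋈[b=h] σ[h<=5](T))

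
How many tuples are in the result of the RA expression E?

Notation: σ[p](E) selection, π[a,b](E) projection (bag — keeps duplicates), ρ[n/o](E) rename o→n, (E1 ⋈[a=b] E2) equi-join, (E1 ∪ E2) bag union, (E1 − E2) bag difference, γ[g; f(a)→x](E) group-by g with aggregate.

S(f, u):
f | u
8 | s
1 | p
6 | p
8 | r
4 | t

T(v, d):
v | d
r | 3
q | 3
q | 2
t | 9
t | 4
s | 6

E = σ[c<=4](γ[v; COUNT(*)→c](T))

Row counts bottom-up:
  T → 6
  γ[v; COUNT(*)→c](T) → 4
  σ[c<=4](γ[v; COUNT(*)→c](T)) → 4

|E| = 4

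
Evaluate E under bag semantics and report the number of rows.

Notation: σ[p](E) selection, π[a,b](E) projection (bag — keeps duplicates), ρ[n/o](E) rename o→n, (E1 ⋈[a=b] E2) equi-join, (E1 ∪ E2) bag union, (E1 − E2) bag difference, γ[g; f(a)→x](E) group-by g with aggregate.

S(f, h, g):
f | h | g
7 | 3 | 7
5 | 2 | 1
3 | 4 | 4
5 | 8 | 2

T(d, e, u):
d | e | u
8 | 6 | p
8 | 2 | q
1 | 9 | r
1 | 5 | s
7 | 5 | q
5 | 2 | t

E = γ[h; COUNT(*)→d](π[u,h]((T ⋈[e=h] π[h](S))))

Stepwise |·|:
  T → 6
  S → 4
  π[h](S) → 4
  (T ⋈[e=h] π[h](S)) → 2
  π[u,h]((T ⋈[e=h] π[h](S))) → 2
  γ[h; COUNT(*)→d](π[u,h]((T ⋈[e=h] π[h](S)))) → 1

|E| = 1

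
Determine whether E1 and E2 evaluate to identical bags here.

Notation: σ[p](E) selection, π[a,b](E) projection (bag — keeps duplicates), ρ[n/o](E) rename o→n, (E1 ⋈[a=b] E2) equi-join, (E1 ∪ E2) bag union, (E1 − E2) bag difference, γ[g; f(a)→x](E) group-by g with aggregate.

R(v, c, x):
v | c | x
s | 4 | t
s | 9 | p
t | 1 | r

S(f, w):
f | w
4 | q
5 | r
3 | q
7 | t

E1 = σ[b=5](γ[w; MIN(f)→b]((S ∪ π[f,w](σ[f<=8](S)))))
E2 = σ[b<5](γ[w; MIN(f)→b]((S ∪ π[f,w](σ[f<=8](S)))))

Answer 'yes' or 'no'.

E1 stepwise |·|:
  S → 4
  S → 4
  σ[f<=8](S) → 4
  π[f,w](σ[f<=8](S)) → 4
  (S ∪ π[f,w](σ[f<=8](S))) → 8
  γ[w; MIN(f)→b]((S ∪ π[f,w](σ[f<=8](S)))) → 3
  σ[b=5](γ[w; MIN(f)→b]((S ∪ π[f,w](σ[f<=8](S))))) → 1
E2 stepwise |·|:
  S → 4
  S → 4
  σ[f<=8](S) → 4
  π[f,w](σ[f<=8](S)) → 4
  (S ∪ π[f,w](σ[f<=8](S))) → 8
  γ[w; MIN(f)→b]((S ∪ π[f,w](σ[f<=8](S)))) → 3
  σ[b<5](γ[w; MIN(f)→b]((S ∪ π[f,w](σ[f<=8](S))))) → 1

E1 result:
w | b
r | 5
E2 result:
w | b
q | 3
Witness: ('q', 3) appears 0× in E1 but 1× in E2.

no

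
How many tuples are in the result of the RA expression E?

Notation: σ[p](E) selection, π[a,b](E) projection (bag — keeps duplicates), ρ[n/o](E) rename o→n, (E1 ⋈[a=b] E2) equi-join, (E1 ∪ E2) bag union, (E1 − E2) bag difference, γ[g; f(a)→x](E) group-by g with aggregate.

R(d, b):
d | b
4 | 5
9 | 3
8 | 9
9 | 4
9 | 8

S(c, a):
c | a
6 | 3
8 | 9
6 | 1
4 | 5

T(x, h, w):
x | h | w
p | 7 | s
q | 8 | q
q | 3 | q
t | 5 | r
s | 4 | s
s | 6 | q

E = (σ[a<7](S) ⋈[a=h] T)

Stepwise |·|:
  S → 4
  σ[a<7](S) → 3
  T → 6
  (σ[a<7](S) ⋈[a=h] T) → 2

|E| = 2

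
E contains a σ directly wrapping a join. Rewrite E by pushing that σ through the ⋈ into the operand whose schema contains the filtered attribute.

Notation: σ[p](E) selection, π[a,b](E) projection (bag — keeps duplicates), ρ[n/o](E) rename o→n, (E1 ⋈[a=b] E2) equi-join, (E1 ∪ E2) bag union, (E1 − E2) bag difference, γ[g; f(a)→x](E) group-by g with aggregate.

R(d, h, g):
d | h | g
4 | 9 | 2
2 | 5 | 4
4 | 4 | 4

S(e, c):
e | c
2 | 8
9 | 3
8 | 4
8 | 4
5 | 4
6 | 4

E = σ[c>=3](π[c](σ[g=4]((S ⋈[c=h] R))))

σ filters on g, owned by the right side.
E' = σ[c>=3](π[c]((S ⋈[c=h] σ[g=4](R))))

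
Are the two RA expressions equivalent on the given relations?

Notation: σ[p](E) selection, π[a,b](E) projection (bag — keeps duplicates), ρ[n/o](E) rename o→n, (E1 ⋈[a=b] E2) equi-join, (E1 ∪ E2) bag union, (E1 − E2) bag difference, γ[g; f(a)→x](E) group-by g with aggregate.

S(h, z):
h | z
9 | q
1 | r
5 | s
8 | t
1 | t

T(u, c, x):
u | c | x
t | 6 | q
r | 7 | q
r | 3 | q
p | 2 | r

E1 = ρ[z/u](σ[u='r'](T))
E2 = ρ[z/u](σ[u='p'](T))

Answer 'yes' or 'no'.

E1 per-node cardinality:
  T → 4
  σ[u='r'](T) → 2
  ρ[z/u](σ[u='r'](T)) → 2
E2 per-node cardinality:
  T → 4
  σ[u='p'](T) → 1
  ρ[z/u](σ[u='p'](T)) → 1

E1 result:
z | c | x
r | 3 | q
r | 7 | q
E2 result:
z | c | x
p | 2 | r
Witness: ('r', 3, 'q') appears 1× in E1 but 0× in E2.

no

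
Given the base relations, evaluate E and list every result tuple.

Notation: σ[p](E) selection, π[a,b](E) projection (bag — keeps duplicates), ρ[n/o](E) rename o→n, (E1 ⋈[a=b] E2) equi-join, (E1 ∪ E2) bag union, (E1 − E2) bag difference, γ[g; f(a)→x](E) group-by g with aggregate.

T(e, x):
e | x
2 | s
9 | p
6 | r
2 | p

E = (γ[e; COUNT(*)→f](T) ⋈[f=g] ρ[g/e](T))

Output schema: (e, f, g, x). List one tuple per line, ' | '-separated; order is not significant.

Row counts bottom-up:
  T → 4
  γ[e; COUNT(*)→f](T) → 3
  T → 4
  ρ[g/e](T) → 4
  (γ[e; COUNT(*)→f](T) ⋈[f=g] ρ[g/e](T)) → 2

== RESULT ==
e | f | g | x
2 | 2 | 2 | p
2 | 2 | 2 | s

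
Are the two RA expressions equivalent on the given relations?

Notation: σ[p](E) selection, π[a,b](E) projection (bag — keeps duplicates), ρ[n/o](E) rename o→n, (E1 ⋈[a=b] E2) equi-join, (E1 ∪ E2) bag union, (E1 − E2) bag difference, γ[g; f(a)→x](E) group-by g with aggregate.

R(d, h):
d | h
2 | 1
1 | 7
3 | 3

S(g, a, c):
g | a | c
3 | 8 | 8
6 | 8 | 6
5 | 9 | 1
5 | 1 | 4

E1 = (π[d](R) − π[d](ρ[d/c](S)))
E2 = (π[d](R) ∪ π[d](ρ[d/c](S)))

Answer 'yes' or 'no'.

E1 row counts bottom-up:
  R → 3
  π[d](R) → 3
  S → 4
  ρ[d/c](S) → 4
  π[d](ρ[d/c](S)) → 4
  (π[d](R) − π[d](ρ[d/c](S))) → 2
E2 row counts bottom-up:
  R → 3
  π[d](R) → 3
  S → 4
  ρ[d/c](S) → 4
  π[d](ρ[d/c](S)) → 4
  (π[d](R) ∪ π[d](ρ[d/c](S))) → 7

E1 result:
d
2
3
E2 result:
d
1
1
2
3
4
6
8
Witness: (6,) appears 0× in E1 but 1× in E2.

no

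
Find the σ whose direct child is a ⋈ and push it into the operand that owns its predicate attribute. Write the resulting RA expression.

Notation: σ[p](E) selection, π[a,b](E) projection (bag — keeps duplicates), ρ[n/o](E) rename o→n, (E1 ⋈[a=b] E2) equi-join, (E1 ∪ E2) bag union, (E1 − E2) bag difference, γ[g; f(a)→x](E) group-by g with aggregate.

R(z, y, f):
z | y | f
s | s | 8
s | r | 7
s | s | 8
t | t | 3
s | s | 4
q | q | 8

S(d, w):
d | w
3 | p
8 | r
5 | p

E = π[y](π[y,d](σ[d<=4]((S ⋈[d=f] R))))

σ filters on d, owned by the left side.
E' = π[y](π[y,d]((σ[d<=4](S) ⋈[d=f] R)))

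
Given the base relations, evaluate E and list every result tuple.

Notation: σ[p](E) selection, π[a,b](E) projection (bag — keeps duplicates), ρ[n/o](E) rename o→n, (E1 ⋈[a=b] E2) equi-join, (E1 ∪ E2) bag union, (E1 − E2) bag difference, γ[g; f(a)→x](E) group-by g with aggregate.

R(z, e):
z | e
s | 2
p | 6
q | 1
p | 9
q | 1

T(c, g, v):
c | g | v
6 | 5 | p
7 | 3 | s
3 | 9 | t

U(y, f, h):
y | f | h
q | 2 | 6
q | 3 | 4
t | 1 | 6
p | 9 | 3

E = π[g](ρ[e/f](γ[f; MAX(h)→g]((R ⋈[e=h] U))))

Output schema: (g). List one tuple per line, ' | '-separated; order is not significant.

Subexpression sizes:
  R → 5
  U → 4
  (R ⋈[e=h] U) → 2
  γ[f; MAX(h)→g]((R ⋈[e=h] U)) → 2
  ρ[e/f](γ[f; MAX(h)→g]((R ⋈[e=h] U))) → 2
  π[g](ρ[e/f](γ[f; MAX(h)→g]((R ⋈[e=h] U)))) → 2

== RESULT ==
g
6
6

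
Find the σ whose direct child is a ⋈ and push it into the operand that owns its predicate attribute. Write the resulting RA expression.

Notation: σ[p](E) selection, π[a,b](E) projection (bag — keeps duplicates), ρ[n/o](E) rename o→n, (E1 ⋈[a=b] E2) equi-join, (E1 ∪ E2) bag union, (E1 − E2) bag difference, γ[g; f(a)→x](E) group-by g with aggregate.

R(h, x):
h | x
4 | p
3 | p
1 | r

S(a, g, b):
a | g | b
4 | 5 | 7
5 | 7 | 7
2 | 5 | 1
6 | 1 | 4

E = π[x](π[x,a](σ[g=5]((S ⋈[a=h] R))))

σ filters on g, owned by the left side.
E' = π[x](π[x,a]((σ[g=5](S) ⋈[a=h] R)))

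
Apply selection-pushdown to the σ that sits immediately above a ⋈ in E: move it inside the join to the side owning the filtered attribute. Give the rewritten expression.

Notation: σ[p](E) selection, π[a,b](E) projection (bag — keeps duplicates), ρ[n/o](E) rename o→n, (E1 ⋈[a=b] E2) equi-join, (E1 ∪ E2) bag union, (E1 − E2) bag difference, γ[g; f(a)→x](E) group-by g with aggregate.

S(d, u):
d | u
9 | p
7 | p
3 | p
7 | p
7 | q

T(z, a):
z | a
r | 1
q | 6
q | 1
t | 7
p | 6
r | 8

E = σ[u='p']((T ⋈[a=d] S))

σ filters on u, owned by the right side.
E' = (T ⋈[a=d] σ[u='p'](S))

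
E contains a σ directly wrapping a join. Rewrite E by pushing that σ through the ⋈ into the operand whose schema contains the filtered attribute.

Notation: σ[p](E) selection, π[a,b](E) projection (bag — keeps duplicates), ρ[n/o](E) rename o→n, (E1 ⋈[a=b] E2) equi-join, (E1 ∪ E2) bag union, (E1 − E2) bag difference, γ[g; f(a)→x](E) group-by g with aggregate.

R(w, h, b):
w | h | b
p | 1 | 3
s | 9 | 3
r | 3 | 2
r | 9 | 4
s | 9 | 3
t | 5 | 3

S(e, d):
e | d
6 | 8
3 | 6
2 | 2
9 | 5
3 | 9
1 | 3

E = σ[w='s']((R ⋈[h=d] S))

σ filters on w, owned by the left side.
E' = (σ[w='s'](R) ⋈[h=d] S)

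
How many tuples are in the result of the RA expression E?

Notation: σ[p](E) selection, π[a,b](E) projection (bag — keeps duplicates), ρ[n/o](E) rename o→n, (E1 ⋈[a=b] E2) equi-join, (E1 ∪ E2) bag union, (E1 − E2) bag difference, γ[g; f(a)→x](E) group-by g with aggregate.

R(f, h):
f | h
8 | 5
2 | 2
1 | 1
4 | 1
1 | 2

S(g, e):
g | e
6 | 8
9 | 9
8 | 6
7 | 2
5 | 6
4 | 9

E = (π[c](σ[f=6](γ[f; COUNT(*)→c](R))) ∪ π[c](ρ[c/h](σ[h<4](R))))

Row counts bottom-up:
  R → 5
  γ[f; COUNT(*)→c](R) → 4
  σ[f=6](γ[f; COUNT(*)→c](R)) → 0
  π[c](σ[f=6](γ[f; COUNT(*)→c](R))) → 0
  R → 5
  σ[h<4](R) → 4
  ρ[c/h](σ[h<4](R)) → 4
  π[c](ρ[c/h](σ[h<4](R))) → 4
  (π[c](σ[f=6](γ[f; COUNT(*)→c](R))) ∪ π[c](ρ[c/h](σ[h<4](R)))) → 4

|E| = 4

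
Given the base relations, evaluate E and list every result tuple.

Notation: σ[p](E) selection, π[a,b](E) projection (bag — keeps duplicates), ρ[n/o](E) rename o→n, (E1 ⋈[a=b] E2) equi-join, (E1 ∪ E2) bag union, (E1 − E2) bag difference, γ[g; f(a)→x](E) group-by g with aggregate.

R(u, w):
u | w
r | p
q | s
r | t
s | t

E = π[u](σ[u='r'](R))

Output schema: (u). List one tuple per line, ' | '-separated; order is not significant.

Subexpression sizes:
  R → 4
  σ[u='r'](R) → 2
  π[u](σ[u='r'](R)) → 2

== RESULT ==
u
r
r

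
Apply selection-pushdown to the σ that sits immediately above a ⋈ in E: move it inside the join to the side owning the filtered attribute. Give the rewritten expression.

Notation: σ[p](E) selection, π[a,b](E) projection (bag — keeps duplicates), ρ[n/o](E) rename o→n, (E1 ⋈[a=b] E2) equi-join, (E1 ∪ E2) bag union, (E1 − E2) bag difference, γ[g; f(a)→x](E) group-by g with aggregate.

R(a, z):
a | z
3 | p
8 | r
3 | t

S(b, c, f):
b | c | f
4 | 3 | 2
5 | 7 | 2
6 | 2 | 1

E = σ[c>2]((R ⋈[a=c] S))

σ filters on c, owned by the right side.
E' = (R ⋈[a=c] σ[c>2](S))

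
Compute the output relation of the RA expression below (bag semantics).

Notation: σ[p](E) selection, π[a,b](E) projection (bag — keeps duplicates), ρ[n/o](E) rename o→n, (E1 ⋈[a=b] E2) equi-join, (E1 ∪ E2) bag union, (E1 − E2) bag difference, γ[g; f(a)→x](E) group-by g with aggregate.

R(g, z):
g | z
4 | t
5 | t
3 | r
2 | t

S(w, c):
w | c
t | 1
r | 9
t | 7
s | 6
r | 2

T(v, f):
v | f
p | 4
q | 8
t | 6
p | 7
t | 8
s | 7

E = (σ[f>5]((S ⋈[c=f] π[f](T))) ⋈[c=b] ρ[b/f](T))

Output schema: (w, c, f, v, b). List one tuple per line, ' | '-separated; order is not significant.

Stepwise |·|:
  S → 5
  T → 6
  π[f](T) → 6
  (S ⋈[c=f] π[f](T)) → 3
  σ[f>5]((S ⋈[c=f] π[f](T))) → 3
  T → 6
  ρ[b/f](T) → 6
  (σ[f>5]((S ⋈[c=f] π[f](T))) ⋈[c=b] ρ[b/f](T)) → 5

== RESULT ==
w | c | f | v | b
s | 6 | 6 | t | 6
t | 7 | 7 | p | 7
t | 7 | 7 | p | 7
t | 7 | 7 | s | 7
t | 7 | 7 | s | 7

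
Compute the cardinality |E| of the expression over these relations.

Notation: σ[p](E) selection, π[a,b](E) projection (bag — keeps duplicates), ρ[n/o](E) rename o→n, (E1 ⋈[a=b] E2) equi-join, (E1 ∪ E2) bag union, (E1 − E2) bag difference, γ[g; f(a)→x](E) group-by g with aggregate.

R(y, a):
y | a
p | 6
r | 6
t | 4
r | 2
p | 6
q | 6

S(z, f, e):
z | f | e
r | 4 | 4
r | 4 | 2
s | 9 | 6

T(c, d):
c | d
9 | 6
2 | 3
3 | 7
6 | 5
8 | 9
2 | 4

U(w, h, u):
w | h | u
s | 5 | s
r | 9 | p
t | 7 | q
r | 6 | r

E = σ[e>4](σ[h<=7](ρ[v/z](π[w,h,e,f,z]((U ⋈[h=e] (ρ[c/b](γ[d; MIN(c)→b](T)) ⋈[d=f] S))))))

Stepwise |·|:
  U → 4
  T → 6
  γ[d; MIN(c)→b](T) → 6
  ρ[c/b](γ[d; MIN(c)→b](T)) → 6
  S → 3
  (ρ[c/b](γ[d; MIN(c)→b](T)) ⋈[d=f] S) → 3
  (U ⋈[h=e] (ρ[c/b](γ[d; MIN(c)→b](T)) ⋈[d=f] S)) → 1
  π[w,h,e,f,z]((U ⋈[h=e] (ρ[c/b](γ[d; MIN(c)→b](T)) ⋈[d=f] S))) → 1
  ρ[v/z](π[w,h,e,f,z]((U ⋈[h=e] (ρ[c/b](γ[d; MIN(c)→b](T)) ⋈[d=f] S)))) → 1
  σ[h<=7](ρ[v/z](π[w,h,e,f,z]((U ⋈[h=e] (ρ[c/b](γ[d; MIN(c)→b](T)) ⋈[d=f] S))))) → 1
  σ[e>4](σ[h<=7](ρ[v/z](π[w,h,e,f,z]((U ⋈[h=e] (ρ[c/b](γ[d; MIN(c)→b](T)) ⋈[d=f] S)))))) → 1

|E| = 1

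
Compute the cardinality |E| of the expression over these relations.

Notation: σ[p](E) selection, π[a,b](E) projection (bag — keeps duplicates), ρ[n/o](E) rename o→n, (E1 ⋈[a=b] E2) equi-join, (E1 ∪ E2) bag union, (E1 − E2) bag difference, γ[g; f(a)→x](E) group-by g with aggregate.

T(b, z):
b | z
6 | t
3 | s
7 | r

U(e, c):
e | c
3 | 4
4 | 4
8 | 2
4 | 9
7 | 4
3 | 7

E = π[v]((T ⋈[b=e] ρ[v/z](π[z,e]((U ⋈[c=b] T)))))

Stepwise |·|:
  T → 3
  U → 6
  T → 3
  (U ⋈[c=b] T) → 1
  π[z,e]((U ⋈[c=b] T)) → 1
  ρ[v/z](π[z,e]((U ⋈[c=b] T))) → 1
  (T ⋈[b=e] ρ[v/z](π[z,e]((U ⋈[c=b] T)))) → 1
  π[v]((T ⋈[b=e] ρ[v/z](π[z,e]((U ⋈[c=b] T))))) → 1

|E| = 1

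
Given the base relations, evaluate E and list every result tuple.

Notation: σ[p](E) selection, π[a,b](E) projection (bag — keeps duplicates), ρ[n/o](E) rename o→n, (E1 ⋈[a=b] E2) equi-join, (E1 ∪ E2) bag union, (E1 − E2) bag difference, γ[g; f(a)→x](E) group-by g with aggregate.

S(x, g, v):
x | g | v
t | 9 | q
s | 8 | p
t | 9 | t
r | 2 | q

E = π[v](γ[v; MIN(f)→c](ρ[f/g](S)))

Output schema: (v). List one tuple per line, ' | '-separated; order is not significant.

Subexpression sizes:
  S → 4
  ρ[f/g](S) → 4
  γ[v; MIN(f)→c](ρ[f/g](S)) → 3
  π[v](γ[v; MIN(f)→c](ρ[f/g](S))) → 3

== RESULT ==
v
p
q
t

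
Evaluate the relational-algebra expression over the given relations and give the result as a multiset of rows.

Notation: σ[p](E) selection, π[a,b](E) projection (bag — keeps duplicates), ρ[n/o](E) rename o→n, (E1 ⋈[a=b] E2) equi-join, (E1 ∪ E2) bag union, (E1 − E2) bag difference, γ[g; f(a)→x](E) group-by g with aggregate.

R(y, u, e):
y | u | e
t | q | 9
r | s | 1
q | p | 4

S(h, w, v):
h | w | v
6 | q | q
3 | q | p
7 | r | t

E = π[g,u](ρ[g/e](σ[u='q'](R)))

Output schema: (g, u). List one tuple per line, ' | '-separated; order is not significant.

Per-node cardinality:
  R → 3
  σ[u='q'](R) → 1
  ρ[g/e](σ[u='q'](R)) → 1
  π[g,u](ρ[g/e](σ[u='q'](R))) → 1

== RESULT ==
g | u
9 | q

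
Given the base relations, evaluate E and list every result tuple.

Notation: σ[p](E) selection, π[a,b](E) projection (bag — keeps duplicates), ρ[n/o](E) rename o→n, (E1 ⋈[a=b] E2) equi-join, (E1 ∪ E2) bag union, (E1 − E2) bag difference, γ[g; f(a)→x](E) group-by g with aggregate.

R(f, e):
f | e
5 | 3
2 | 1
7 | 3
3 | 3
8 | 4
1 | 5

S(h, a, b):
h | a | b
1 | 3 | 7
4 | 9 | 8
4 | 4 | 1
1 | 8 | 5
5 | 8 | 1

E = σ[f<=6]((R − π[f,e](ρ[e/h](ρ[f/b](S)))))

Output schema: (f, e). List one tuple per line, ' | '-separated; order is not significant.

Per-node cardinality:
  R → 6
  S → 5
  ρ[f/b](S) → 5
  ρ[e/h](ρ[f/b](S)) → 5
  π[f,e](ρ[e/h](ρ[f/b](S))) → 5
  (R − π[f,e](ρ[e/h](ρ[f/b](S)))) → 4
  σ[f<=6]((R − π[f,e](ρ[e/h](ρ[f/b](S))))) → 3

== RESULT ==
f | e
2 | 1
3 | 3
5 | 3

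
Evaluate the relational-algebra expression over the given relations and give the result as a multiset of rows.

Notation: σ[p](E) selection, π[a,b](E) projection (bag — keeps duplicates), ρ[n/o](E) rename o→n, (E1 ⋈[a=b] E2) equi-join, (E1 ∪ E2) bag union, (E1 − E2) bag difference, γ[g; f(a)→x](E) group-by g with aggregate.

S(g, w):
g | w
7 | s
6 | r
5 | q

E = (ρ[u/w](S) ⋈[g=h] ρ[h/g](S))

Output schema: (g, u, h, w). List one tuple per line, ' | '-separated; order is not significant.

Row counts bottom-up:
  S → 3
  ρ[u/w](S) → 3
  S → 3
  ρ[h/g](S) → 3
  (ρ[u/w](S) ⋈[g=h] ρ[h/g](S)) → 3

== RESULT ==
g | u | h | w
5 | q | 5 | q
6 | r | 6 | r
7 | s | 7 | s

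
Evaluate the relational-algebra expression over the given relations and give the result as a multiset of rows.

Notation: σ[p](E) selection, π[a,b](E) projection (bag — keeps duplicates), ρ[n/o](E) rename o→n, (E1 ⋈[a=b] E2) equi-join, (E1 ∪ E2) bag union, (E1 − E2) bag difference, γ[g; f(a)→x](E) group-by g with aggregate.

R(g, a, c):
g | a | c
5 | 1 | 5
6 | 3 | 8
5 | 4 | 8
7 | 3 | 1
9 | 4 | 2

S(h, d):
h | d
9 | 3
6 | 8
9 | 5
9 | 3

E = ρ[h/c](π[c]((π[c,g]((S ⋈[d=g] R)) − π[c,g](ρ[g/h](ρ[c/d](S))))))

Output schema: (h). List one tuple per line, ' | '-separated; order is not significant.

Per-node cardinality:
  S → 4
  R → 5
  (S ⋈[d=g] R) → 2
  π[c,g]((S ⋈[d=g] R)) → 2
  S → 4
  ρ[c/d](S) → 4
  ρ[g/h](ρ[c/d](S)) → 4
  π[c,g](ρ[g/h](ρ[c/d](S))) → 4
  (π[c,g]((S ⋈[d=g] R)) − π[c,g](ρ[g/h](ρ[c/d](S)))) → 2
  π[c]((π[c,g]((S ⋈[d=g] R)) − π[c,g](ρ[g/h](ρ[c/d](S))))) → 2
  ρ[h/c](π[c]((π[c,g]((S ⋈[d=g] R)) − π[c,g](ρ[g/h](ρ[c/d](S)))))) → 2

== RESULT ==
h
5
8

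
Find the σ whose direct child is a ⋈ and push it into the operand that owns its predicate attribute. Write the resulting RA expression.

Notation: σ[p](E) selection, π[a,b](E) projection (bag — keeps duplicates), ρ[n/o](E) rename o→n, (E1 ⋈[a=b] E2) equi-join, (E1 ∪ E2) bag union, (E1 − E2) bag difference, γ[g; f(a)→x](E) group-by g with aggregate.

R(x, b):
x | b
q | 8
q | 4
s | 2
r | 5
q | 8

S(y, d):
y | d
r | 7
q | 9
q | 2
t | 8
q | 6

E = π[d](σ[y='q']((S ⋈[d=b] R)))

σ filters on y, owned by the left side.
E' = π[d]((σ[y='q'](S) ⋈[d=b] R))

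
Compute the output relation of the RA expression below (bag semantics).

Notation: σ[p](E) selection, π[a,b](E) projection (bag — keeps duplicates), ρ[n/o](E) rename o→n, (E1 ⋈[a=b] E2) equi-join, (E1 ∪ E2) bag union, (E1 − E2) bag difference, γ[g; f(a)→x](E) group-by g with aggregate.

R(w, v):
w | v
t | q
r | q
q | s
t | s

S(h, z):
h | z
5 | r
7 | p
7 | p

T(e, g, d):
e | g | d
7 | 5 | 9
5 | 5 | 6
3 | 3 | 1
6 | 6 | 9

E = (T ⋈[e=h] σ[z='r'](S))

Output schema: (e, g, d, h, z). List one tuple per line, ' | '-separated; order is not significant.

Subexpression sizes:
  T → 4
  S → 3
  σ[z='r'](S) → 1
  (T ⋈[e=h] σ[z='r'](S)) → 1

== RESULT ==
e | g | d | h | z
5 | 5 | 6 | 5 | r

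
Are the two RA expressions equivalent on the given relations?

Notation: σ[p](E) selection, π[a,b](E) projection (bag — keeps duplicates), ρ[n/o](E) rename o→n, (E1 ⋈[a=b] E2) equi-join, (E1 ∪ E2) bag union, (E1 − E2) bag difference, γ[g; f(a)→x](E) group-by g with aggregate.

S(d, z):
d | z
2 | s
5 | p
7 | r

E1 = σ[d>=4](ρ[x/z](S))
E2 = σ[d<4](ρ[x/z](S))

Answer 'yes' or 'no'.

E1 per-node cardinality:
  S → 3
  ρ[x/z](S) → 3
  σ[d>=4](ρ[x/z](S)) → 2
E2 per-node cardinality:
  S → 3
  ρ[x/z](S) → 3
  σ[d<4](ρ[x/z](S)) → 1

E1 result:
d | x
5 | p
7 | r
E2 result:
d | x
2 | s
Witness: (7, 'r') appears 1× in E1 but 0× in E2.

no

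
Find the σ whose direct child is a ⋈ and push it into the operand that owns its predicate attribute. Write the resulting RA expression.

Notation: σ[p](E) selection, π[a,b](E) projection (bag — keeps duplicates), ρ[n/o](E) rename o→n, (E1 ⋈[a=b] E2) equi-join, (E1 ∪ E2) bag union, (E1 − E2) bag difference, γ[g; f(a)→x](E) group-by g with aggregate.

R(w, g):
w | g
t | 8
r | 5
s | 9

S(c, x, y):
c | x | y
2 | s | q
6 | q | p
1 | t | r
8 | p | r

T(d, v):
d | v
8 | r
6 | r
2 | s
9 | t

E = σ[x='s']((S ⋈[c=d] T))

σ filters on x, owned by the left side.
E' = (σ[x='s'](S) ⋈[c=d] T)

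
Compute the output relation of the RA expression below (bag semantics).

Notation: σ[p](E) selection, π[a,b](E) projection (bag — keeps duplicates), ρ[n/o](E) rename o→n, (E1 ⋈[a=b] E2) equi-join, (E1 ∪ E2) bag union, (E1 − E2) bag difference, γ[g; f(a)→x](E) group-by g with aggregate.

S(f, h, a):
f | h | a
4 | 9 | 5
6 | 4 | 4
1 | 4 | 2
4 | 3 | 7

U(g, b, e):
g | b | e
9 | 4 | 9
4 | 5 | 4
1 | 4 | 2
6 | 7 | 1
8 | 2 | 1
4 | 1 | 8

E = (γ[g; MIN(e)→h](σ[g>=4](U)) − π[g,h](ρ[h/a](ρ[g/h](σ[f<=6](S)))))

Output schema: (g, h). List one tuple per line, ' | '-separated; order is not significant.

Per-node cardinality:
  U → 6
  σ[g>=4](U) → 5
  γ[g; MIN(e)→h](σ[g>=4](U)) → 4
  S → 4
  σ[f<=6](S) → 4
  ρ[g/h](σ[f<=6](S)) → 4
  ρ[h/a](ρ[g/h](σ[f<=6](S))) → 4
  π[g,h](ρ[h/a](ρ[g/h](σ[f<=6](S)))) → 4
  (γ[g; MIN(e)→h](σ[g>=4](U)) − π[g,h](ρ[h/a](ρ[g/h](σ[f<=6](S))))) → 3

== RESULT ==
g | h
6 | 1
8 | 1
9 | 9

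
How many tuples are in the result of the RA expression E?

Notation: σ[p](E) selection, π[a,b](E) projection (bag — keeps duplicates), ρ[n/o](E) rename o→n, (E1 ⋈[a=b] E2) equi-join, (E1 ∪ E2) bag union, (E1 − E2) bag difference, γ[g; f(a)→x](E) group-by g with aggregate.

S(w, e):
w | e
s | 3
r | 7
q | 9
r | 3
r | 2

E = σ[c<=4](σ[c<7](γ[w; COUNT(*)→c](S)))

Per-node cardinality:
  S → 5
  γ[w; COUNT(*)→c](S) → 3
  σ[c<7](γ[w; COUNT(*)→c](S)) → 3
  σ[c<=4](σ[c<7](γ[w; COUNT(*)→c](S))) → 3

|E| = 3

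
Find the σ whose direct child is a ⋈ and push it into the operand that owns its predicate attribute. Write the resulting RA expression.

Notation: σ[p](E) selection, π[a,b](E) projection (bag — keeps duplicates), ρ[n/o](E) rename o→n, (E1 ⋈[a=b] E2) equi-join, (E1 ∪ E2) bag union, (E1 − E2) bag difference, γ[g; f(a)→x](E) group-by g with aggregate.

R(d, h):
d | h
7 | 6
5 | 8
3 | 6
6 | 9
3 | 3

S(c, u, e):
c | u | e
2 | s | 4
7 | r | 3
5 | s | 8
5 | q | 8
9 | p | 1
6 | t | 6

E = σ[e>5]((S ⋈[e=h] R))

σ filters on e, owned by the left side.
E' = (σ[e>5](S) ⋈[e=h] R)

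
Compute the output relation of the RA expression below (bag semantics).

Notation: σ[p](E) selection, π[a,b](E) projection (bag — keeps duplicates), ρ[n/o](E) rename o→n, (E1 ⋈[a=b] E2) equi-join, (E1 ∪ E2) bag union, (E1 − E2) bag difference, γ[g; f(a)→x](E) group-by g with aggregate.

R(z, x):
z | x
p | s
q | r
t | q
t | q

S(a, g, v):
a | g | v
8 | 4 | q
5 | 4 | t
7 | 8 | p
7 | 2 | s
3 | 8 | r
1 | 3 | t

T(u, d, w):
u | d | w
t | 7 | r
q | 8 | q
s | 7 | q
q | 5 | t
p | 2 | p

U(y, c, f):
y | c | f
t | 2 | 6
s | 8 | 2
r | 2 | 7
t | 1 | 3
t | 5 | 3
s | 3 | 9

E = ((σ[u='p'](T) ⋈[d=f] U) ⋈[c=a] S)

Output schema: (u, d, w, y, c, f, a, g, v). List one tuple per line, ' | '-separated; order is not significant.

Subexpression sizes:
  T → 5
  σ[u='p'](T) → 1
  U → 6
  (σ[u='p'](T) ⋈[d=f] U) → 1
  S → 6
  ((σ[u='p'](T) ⋈[d=f] U) ⋈[c=a] S) → 1

== RESULT ==
u | d | w | y | c | f | a | g | v
p | 2 | p | s | 8 | 2 | 8 | 4 | q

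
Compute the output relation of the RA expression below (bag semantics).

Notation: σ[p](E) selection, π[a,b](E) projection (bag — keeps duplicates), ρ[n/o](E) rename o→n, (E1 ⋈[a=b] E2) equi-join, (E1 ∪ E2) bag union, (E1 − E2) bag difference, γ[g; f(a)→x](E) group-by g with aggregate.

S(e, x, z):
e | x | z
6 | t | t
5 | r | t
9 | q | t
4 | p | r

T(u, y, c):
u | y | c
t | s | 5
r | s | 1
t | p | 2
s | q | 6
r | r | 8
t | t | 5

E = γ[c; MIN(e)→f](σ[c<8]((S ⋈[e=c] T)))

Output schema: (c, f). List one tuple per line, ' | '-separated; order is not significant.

Row counts bottom-up:
  S → 4
  T → 6
  (S ⋈[e=c] T) → 3
  σ[c<8]((S ⋈[e=c] T)) → 3
  γ[c; MIN(e)→f](σ[c<8]((S ⋈[e=c] T))) → 2

== RESULT ==
c | f
5 | 5
6 | 6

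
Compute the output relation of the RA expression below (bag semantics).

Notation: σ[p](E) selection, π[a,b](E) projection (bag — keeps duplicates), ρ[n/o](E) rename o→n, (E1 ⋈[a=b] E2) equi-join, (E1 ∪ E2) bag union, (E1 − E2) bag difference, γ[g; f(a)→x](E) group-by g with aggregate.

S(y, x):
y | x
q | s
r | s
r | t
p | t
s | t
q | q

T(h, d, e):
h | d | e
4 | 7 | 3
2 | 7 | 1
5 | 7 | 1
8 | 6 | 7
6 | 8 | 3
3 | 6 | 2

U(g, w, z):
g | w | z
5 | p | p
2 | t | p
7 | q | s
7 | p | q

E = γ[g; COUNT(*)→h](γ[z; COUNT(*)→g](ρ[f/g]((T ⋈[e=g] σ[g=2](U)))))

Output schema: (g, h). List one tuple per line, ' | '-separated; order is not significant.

Row counts bottom-up:
  T → 6
  U → 4
  σ[g=2](U) → 1
  (T ⋈[e=g] σ[g=2](U)) → 1
  ρ[f/g]((T ⋈[e=g] σ[g=2](U))) → 1
  γ[z; COUNT(*)→g](ρ[f/g]((T ⋈[e=g] σ[g=2](U)))) → 1
  γ[g; COUNT(*)→h](γ[z; COUNT(*)→g](ρ[f/g]((T ⋈[e=g] σ[g=2](U))))) → 1

== RESULT ==
g | h
1 | 1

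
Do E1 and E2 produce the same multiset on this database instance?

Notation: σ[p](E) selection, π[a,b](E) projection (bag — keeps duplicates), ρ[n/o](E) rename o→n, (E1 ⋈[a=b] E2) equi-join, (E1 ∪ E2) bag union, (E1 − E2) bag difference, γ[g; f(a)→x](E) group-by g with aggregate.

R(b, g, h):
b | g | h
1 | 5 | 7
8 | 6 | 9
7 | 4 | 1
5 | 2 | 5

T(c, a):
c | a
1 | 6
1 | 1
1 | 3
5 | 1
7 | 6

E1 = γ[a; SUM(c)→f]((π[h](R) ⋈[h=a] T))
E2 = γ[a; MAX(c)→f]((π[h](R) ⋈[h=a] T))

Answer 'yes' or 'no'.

E1 stepwise |·|:
  R → 4
  π[h](R) → 4
  T → 5
  (π[h](R) ⋈[h=a] T) → 2
  γ[a; SUM(c)→f]((π[h](R) ⋈[h=a] T)) → 1
E2 stepwise |·|:
  R → 4
  π[h](R) → 4
  T → 5
  (π[h](R) ⋈[h=a] T) → 2
  γ[a; MAX(c)→f]((π[h](R) ⋈[h=a] T)) → 1

E1 result:
a | f
1 | 6
E2 result:
a | f
1 | 5
Witness: (1, 6) appears 1× in E1 but 0× in E2.

no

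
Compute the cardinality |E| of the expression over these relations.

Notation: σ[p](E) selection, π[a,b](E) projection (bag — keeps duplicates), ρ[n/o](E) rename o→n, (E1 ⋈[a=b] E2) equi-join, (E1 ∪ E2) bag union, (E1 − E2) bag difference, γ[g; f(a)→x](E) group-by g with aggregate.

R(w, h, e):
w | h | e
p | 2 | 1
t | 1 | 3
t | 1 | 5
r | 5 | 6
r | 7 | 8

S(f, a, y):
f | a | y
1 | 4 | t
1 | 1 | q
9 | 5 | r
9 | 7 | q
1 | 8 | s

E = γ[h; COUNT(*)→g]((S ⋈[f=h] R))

Subexpression sizes:
  S → 5
  R → 5
  (S ⋈[f=h] R) → 6
  γ[h; COUNT(*)→g]((S ⋈[f=h] R)) → 1

|E| = 1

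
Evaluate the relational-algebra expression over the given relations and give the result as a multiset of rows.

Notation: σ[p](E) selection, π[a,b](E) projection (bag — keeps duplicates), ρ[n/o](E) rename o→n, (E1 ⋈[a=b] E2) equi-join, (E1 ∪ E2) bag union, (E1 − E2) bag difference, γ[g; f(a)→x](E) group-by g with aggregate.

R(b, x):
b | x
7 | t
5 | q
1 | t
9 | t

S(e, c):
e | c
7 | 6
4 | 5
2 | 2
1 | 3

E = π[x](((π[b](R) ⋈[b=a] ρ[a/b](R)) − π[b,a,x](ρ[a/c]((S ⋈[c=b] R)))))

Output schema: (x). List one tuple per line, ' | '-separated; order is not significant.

Row counts bottom-up:
  R → 4
  π[b](R) → 4
  R → 4
  ρ[a/b](R) → 4
  (π[b](R) ⋈[b=a] ρ[a/b](R)) → 4
  S → 4
  R → 4
  (S ⋈[c=b] R) → 1
  ρ[a/c]((S ⋈[c=b] R)) → 1
  π[b,a,x](ρ[a/c]((S ⋈[c=b] R))) → 1
  ((π[b](R) ⋈[b=a] ρ[a/b](R)) − π[b,a,x](ρ[a/c]((S ⋈[c=b] R)))) → 3
  π[x](((π[b](R) ⋈[b=a] ρ[a/b](R)) − π[b,a,x](ρ[a/c]((S ⋈[c=b] R))))) → 3

== RESULT ==
x
t
t
t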